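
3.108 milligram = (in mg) 3.108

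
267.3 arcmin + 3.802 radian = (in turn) 0.6175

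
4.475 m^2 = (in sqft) 48.17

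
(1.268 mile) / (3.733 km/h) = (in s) 1968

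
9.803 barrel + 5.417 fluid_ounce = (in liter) 1559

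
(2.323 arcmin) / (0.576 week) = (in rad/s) 1.94e-09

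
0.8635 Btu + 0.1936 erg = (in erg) 9.11e+09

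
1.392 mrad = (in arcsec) 287.1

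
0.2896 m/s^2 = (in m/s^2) 0.2896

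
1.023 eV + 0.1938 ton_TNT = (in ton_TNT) 0.1938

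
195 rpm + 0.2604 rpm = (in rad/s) 20.45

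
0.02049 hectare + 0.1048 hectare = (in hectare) 0.1253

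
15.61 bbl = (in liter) 2482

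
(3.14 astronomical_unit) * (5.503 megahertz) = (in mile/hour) 5.782e+18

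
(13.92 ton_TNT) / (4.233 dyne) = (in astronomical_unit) 9197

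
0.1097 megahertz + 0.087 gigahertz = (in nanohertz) 8.711e+16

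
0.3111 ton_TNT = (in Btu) 1.234e+06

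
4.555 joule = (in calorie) 1.089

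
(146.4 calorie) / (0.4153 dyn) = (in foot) 4.839e+08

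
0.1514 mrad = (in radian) 0.0001514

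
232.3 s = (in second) 232.3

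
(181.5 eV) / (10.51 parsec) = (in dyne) 8.967e-30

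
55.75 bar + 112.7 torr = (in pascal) 5.59e+06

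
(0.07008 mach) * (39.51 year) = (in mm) 2.973e+13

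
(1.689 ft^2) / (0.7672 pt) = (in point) 1.643e+06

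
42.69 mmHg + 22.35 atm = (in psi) 329.3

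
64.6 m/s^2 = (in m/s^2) 64.6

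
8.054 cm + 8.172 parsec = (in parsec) 8.172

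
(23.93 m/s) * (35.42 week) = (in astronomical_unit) 0.003427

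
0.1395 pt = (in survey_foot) 0.0001615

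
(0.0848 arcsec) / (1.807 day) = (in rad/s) 2.633e-12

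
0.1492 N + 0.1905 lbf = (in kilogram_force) 0.1016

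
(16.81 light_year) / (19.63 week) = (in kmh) 4.822e+10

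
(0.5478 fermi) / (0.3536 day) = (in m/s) 1.793e-20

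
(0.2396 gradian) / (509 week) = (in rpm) 1.167e-10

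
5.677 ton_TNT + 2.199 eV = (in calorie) 5.677e+09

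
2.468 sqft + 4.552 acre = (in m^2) 1.842e+04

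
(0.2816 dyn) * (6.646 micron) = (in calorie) 4.473e-12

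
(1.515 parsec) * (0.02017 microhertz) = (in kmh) 3.394e+09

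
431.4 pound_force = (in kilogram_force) 195.7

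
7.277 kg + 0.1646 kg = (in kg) 7.442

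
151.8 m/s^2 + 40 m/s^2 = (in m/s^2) 191.8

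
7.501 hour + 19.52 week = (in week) 19.56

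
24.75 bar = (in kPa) 2475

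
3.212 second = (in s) 3.212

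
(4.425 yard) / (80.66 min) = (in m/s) 0.0008361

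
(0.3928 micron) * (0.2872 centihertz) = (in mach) 3.313e-12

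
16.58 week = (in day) 116.1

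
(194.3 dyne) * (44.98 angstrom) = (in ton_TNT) 2.089e-21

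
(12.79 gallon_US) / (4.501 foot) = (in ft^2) 0.3799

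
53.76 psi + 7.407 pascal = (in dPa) 3.707e+06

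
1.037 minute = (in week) 0.0001029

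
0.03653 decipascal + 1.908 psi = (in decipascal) 1.316e+05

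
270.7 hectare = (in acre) 668.9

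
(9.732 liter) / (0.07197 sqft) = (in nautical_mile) 0.0007859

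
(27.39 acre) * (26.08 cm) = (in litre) 2.891e+07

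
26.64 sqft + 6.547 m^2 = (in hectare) 0.0009022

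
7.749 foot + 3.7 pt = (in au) 1.58e-11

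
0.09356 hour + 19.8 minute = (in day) 0.01765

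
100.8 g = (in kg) 0.1008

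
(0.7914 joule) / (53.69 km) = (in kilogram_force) 1.503e-06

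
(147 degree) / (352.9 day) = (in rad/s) 8.415e-08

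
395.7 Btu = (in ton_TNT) 9.978e-05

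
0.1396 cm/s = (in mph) 0.003123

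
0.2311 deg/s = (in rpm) 0.03852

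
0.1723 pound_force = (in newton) 0.7664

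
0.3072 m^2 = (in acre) 7.591e-05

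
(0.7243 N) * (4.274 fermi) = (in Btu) 2.934e-18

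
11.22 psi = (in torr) 580.2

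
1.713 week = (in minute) 1.727e+04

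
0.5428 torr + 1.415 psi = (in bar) 0.09828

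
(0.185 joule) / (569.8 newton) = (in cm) 0.03247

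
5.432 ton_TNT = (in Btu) 2.154e+07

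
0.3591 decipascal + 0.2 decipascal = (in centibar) 5.591e-05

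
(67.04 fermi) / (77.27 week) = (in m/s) 1.435e-21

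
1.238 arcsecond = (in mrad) 0.006002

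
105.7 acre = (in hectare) 42.78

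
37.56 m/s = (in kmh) 135.2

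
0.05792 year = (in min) 3.044e+04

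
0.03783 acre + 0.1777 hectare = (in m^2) 1930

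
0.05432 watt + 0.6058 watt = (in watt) 0.6601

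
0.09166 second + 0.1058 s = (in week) 3.265e-07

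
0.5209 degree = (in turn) 0.001447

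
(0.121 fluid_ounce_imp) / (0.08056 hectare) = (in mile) 2.652e-12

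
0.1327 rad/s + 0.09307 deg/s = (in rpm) 1.283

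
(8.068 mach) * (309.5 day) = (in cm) 7.346e+12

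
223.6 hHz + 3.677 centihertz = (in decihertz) 2.236e+05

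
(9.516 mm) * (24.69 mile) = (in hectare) 0.03781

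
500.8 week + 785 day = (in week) 612.9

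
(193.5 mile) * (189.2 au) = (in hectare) 8.814e+14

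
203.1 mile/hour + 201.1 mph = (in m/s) 180.7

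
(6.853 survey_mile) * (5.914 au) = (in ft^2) 1.05e+17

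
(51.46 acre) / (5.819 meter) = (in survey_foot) 1.174e+05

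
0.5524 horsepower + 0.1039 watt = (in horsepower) 0.5525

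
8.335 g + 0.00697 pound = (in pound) 0.02535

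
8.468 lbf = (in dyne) 3.767e+06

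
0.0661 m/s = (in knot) 0.1285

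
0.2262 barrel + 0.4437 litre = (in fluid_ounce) 1231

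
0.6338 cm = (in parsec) 2.054e-19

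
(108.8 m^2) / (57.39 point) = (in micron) 5.374e+09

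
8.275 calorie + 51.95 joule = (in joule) 86.57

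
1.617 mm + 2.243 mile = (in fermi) 3.61e+18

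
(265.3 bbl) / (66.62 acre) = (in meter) 0.0001565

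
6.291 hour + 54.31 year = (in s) 1.713e+09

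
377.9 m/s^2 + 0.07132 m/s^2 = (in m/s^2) 378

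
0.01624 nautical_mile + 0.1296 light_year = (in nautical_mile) 6.62e+11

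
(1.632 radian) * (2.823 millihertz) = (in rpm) 0.04399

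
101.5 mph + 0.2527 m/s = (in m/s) 45.63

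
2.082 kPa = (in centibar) 2.082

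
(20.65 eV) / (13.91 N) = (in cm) 2.379e-17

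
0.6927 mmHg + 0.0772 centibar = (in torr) 1.272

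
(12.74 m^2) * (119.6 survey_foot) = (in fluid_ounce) 1.57e+07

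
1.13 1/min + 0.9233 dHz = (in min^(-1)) 6.67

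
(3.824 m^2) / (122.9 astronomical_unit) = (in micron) 2.08e-07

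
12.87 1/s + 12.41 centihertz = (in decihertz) 129.9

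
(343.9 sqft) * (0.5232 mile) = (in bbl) 1.692e+05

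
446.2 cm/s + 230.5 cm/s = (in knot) 13.15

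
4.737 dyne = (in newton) 4.737e-05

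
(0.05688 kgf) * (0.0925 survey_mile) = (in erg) 8.304e+08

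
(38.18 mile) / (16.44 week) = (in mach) 1.815e-05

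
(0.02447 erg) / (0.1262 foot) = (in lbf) 1.43e-08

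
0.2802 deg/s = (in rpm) 0.0467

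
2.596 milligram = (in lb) 5.723e-06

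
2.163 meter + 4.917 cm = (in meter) 2.212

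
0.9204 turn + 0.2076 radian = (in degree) 343.2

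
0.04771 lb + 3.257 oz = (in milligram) 1.14e+05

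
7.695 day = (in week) 1.099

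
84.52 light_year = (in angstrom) 7.996e+27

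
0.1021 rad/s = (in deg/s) 5.85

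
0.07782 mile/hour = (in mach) 0.0001022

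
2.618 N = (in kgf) 0.267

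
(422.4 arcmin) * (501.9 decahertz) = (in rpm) 5889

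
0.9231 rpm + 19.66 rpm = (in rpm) 20.58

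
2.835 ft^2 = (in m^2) 0.2634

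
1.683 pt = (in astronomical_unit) 3.969e-15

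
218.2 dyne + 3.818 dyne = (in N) 0.00222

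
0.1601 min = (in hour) 0.002668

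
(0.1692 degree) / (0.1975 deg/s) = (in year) 2.717e-08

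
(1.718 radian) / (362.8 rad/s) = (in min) 7.892e-05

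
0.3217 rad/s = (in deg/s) 18.43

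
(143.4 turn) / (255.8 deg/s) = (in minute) 3.364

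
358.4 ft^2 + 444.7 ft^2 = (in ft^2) 803.1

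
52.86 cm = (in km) 0.0005286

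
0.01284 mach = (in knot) 8.499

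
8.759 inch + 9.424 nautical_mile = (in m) 1.745e+04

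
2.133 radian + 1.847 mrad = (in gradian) 135.9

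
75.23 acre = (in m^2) 3.044e+05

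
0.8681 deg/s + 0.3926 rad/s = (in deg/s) 23.36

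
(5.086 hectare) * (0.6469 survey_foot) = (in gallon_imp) 2.206e+06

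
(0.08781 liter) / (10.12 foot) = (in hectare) 2.847e-09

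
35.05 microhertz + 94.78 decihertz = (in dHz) 94.78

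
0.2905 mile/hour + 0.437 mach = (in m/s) 148.9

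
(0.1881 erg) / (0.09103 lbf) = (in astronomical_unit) 3.105e-19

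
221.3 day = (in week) 31.61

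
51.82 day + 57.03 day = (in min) 1.567e+05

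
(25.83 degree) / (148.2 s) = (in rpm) 0.02905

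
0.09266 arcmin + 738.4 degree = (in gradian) 820.4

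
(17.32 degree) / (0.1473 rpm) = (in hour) 0.005444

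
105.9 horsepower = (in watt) 7.897e+04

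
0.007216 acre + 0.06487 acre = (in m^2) 291.7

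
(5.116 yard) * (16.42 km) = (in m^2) 7.681e+04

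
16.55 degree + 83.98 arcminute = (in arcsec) 6.462e+04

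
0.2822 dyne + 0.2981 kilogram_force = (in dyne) 2.923e+05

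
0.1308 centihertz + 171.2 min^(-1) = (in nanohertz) 2.855e+09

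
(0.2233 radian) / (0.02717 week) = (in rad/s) 1.359e-05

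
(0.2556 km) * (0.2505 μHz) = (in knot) 0.0001245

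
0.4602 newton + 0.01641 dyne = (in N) 0.4602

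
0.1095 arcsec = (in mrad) 0.0005309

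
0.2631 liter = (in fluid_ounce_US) 8.896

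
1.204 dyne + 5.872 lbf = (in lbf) 5.872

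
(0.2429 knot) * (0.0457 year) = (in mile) 111.9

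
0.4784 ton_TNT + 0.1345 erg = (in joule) 2.002e+09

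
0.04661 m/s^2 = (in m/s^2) 0.04661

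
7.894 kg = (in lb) 17.4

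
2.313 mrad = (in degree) 0.1325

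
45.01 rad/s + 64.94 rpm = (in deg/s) 2969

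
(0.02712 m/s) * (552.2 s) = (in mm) 1.498e+04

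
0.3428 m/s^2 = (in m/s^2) 0.3428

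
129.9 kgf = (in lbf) 286.4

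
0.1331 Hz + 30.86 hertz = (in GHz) 3.099e-08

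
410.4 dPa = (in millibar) 0.4104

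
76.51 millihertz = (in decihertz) 0.7651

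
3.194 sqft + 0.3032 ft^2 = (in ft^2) 3.497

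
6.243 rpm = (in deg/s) 37.46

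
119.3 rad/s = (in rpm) 1139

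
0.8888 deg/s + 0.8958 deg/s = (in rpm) 0.2974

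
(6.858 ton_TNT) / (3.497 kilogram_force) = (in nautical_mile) 4.518e+05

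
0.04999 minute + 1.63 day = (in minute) 2347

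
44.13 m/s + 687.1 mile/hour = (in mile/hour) 785.8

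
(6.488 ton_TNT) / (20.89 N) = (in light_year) 1.374e-07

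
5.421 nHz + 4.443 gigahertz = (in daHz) 4.443e+08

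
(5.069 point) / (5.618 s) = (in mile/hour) 0.000712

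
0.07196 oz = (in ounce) 0.07196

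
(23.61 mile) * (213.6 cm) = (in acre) 20.06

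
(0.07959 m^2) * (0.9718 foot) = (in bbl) 0.1483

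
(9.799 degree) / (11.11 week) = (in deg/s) 1.458e-06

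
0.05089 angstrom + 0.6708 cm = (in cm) 0.6708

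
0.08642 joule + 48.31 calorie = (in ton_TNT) 4.833e-08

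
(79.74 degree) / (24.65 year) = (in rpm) 1.71e-08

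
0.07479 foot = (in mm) 22.8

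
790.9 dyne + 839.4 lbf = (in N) 3734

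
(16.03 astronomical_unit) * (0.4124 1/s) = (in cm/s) 9.89e+13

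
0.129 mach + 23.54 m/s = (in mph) 150.9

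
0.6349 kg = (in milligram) 6.349e+05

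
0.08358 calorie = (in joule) 0.3497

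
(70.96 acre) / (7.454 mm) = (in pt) 1.092e+11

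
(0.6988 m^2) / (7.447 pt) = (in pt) 7.54e+05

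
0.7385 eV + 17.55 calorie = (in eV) 4.583e+20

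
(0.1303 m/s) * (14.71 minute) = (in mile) 0.07146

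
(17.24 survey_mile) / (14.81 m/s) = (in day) 0.02168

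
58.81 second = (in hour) 0.01634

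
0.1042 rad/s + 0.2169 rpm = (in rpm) 1.212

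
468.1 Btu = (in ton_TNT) 0.000118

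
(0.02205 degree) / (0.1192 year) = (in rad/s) 1.024e-10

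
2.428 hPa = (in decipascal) 2428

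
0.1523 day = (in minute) 219.3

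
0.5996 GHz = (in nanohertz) 5.996e+17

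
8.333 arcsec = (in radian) 4.04e-05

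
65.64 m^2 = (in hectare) 0.006564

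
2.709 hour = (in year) 0.0003092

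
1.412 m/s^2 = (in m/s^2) 1.412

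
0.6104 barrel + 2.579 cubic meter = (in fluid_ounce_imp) 9.418e+04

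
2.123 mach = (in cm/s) 7.229e+04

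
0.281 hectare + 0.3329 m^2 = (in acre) 0.6944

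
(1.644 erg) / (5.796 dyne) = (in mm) 2.836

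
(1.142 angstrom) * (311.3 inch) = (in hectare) 9.03e-14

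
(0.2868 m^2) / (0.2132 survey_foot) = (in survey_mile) 0.002742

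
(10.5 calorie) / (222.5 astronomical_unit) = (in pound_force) 2.967e-13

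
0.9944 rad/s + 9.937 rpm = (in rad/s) 2.035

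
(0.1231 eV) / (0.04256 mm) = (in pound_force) 1.042e-16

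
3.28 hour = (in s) 1.181e+04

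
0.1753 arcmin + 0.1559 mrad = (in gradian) 0.01317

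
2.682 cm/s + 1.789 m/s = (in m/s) 1.816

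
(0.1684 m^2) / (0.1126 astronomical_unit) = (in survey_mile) 6.212e-15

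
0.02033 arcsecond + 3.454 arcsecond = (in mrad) 0.01684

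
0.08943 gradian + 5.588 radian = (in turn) 0.8896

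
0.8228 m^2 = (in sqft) 8.857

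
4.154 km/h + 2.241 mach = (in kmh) 2751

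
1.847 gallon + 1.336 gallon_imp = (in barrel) 0.08218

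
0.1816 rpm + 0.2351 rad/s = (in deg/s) 14.56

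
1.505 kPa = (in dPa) 1.505e+04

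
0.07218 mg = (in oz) 2.546e-06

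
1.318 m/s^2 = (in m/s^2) 1.318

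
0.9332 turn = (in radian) 5.863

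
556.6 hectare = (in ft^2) 5.991e+07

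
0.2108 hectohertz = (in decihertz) 210.8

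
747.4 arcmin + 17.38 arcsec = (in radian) 0.2175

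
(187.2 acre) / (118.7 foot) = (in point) 5.935e+07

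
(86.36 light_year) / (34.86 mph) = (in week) 8.669e+10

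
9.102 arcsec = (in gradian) 0.002809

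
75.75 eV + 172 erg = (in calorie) 4.111e-06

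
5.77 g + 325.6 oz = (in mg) 9.236e+06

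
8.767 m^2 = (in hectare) 0.0008767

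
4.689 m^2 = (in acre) 0.001159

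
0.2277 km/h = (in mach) 0.0001858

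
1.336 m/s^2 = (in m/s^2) 1.336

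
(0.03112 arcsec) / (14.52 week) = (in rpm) 1.641e-13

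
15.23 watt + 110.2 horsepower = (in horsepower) 110.2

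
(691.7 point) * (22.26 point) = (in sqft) 0.02063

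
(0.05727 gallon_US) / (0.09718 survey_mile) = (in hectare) 1.386e-10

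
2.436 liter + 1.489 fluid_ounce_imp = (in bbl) 0.01559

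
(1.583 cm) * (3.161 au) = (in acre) 1.85e+06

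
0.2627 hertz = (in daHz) 0.02627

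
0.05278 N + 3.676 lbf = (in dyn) 1.64e+06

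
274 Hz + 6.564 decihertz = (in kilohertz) 0.2747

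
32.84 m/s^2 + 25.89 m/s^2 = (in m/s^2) 58.73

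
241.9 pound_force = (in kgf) 109.7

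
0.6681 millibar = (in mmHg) 0.5011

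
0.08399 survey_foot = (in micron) 2.56e+04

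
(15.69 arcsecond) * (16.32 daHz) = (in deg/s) 0.7113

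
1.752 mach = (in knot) 1160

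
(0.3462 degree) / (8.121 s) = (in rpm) 0.007105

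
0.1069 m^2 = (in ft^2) 1.151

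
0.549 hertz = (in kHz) 0.000549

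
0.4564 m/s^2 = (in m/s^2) 0.4564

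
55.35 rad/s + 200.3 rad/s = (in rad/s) 255.7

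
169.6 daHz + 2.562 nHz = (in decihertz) 1.696e+04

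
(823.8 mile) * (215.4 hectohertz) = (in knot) 5.551e+10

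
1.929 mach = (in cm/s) 6.568e+04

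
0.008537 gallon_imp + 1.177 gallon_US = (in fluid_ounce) 152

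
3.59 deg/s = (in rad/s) 0.06266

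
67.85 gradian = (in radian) 1.066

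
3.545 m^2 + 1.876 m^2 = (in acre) 0.00134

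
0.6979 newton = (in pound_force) 0.1569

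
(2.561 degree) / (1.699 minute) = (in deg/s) 0.02512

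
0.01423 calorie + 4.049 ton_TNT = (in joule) 1.694e+10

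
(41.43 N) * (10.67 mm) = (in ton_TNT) 1.057e-10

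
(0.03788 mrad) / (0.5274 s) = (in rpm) 0.0006859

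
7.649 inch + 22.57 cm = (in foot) 1.378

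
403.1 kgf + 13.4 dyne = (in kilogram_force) 403.1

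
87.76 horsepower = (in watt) 6.544e+04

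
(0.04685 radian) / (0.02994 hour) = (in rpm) 0.004151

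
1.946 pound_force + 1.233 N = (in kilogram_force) 1.008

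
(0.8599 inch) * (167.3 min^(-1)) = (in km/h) 0.2192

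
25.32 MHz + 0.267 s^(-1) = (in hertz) 2.532e+07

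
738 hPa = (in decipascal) 7.38e+05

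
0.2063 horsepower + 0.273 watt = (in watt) 154.1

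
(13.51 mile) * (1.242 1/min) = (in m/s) 450.1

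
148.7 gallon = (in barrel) 3.54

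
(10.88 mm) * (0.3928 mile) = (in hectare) 0.0006878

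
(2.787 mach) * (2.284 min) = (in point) 3.686e+08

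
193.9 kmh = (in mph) 120.5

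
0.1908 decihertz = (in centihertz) 1.908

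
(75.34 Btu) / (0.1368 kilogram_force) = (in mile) 36.82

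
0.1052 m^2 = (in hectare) 1.052e-05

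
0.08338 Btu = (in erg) 8.797e+08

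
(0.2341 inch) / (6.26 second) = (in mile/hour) 0.002125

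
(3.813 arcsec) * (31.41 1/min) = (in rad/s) 9.677e-06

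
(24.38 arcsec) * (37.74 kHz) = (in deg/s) 255.6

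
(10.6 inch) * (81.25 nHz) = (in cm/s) 2.188e-06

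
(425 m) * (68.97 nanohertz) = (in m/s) 2.931e-05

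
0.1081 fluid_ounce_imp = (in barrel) 1.932e-05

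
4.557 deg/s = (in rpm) 0.7595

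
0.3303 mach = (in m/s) 112.5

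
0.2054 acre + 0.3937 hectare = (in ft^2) 5.132e+04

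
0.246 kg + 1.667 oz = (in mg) 2.933e+05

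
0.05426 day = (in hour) 1.302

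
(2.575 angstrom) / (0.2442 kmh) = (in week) 6.277e-15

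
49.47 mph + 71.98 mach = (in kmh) 8.831e+04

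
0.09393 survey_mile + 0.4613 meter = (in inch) 5970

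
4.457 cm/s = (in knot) 0.08664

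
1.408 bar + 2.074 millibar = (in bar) 1.41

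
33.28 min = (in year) 6.332e-05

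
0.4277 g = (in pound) 0.0009429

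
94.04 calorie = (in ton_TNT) 9.404e-08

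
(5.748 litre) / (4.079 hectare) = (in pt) 0.0003994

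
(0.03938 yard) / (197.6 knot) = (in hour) 9.84e-08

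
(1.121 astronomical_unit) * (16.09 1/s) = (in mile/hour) 6.036e+12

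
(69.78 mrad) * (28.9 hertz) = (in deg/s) 115.5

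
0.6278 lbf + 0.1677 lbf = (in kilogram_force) 0.3608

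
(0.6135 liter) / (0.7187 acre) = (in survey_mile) 1.311e-10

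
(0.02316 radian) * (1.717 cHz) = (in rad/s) 0.0003977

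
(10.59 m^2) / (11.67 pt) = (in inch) 1.013e+05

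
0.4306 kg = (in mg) 4.306e+05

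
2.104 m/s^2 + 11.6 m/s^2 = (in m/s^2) 13.7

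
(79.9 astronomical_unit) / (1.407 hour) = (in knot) 4.587e+09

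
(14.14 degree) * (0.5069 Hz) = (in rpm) 1.195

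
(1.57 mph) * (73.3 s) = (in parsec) 1.667e-15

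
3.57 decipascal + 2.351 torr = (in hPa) 3.138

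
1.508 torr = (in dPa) 2011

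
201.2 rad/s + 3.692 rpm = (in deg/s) 1.155e+04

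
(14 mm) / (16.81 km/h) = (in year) 9.507e-11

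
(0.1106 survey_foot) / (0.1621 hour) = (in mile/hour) 0.0001292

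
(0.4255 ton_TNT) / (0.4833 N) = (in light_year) 3.894e-07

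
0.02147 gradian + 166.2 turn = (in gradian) 6.648e+04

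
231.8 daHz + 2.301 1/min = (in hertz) 2318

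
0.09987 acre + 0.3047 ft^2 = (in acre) 0.09988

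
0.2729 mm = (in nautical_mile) 1.474e-07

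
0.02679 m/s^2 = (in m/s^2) 0.02679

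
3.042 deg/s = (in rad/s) 0.05309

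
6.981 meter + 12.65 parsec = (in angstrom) 3.903e+27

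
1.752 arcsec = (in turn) 1.352e-06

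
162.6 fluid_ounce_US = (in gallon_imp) 1.058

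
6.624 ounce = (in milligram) 1.878e+05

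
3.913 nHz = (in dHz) 3.913e-08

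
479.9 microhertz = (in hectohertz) 4.799e-06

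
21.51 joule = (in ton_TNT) 5.141e-09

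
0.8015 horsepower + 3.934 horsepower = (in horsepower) 4.736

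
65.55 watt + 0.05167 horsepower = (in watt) 104.1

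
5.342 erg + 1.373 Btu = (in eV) 9.041e+21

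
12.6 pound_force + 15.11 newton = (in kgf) 7.256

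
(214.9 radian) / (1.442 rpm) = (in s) 1423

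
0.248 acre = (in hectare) 0.1004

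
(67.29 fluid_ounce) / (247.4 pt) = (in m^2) 0.0228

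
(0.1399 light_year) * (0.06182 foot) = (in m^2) 2.494e+13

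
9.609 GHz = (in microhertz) 9.609e+15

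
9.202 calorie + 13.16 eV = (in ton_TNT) 9.202e-09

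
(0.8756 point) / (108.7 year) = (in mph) 2.016e-13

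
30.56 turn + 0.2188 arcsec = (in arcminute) 6.601e+05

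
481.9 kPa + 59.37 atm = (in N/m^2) 6.498e+06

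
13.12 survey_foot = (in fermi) 3.999e+15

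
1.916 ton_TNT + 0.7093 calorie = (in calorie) 1.916e+09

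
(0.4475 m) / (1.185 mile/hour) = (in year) 2.679e-08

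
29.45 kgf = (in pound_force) 64.93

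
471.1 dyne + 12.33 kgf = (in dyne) 1.209e+07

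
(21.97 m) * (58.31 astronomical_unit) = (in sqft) 2.063e+15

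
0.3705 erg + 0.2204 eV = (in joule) 3.705e-08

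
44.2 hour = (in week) 0.2631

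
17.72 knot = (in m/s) 9.116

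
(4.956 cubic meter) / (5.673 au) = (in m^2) 5.84e-12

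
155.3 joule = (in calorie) 37.12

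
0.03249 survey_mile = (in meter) 52.29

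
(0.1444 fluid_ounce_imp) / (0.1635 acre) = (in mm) 6.201e-06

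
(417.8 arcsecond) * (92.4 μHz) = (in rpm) 1.787e-06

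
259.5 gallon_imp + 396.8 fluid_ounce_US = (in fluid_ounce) 4.029e+04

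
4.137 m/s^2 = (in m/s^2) 4.137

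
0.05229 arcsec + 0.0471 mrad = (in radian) 4.735e-05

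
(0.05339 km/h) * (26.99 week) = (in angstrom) 2.421e+15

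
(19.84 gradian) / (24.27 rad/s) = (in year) 4.072e-10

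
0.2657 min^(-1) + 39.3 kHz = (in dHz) 3.93e+05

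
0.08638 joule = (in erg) 8.638e+05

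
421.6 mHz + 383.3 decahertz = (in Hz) 3833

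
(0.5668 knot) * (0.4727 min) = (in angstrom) 8.27e+10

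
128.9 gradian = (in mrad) 2025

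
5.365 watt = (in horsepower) 0.007195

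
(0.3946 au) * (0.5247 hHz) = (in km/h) 1.115e+13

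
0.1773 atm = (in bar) 0.1796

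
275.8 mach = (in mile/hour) 2.101e+05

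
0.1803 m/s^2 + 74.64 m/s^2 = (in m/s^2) 74.82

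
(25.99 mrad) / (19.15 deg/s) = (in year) 2.466e-09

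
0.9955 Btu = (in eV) 6.556e+21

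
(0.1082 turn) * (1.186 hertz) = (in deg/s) 46.2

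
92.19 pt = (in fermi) 3.252e+13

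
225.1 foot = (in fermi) 6.861e+16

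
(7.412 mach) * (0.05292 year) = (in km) 4.212e+06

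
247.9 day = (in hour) 5950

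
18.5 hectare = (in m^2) 1.85e+05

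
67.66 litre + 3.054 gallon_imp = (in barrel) 0.5129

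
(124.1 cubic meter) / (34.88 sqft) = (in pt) 1.086e+05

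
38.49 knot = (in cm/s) 1980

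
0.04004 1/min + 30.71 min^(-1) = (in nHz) 5.125e+08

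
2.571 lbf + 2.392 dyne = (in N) 11.44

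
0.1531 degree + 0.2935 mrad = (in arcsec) 611.7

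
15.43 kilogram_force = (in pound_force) 34.02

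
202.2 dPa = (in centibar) 0.02022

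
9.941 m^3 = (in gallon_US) 2626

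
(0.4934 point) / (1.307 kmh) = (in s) 0.0004794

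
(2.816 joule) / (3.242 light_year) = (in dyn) 9.181e-12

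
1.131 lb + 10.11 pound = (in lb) 11.24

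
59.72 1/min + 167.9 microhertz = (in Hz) 0.9955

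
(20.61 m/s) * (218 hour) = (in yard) 1.769e+07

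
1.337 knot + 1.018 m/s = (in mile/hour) 3.816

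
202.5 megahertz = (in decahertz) 2.025e+07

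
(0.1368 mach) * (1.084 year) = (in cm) 1.592e+11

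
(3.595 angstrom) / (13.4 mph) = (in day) 6.946e-16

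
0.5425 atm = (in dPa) 5.497e+05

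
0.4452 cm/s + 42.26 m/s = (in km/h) 152.2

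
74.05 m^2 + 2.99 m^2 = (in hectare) 0.007704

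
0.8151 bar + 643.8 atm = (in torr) 4.899e+05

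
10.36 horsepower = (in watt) 7725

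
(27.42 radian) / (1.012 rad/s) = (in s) 27.09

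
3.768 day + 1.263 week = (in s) 1.089e+06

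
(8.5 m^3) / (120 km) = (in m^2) 7.083e-05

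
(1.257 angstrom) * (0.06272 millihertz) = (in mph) 1.764e-14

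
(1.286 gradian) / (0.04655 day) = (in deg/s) 0.0002878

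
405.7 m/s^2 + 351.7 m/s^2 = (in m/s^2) 757.4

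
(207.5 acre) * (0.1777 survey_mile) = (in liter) 2.401e+11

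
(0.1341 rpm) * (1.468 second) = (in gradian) 1.312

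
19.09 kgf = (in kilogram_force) 19.09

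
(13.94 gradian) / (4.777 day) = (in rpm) 5.066e-06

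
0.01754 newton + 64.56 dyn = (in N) 0.01819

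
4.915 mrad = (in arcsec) 1014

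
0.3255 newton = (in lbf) 0.07318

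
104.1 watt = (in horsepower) 0.1396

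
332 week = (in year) 6.367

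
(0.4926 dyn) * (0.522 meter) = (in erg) 25.71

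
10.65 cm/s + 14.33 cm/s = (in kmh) 0.8993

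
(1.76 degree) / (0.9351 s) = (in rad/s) 0.03285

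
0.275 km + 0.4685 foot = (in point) 7.799e+05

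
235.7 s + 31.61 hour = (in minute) 1901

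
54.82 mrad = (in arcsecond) 1.131e+04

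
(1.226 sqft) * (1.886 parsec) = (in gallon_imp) 1.458e+18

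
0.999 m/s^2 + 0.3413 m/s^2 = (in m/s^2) 1.34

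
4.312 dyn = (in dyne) 4.312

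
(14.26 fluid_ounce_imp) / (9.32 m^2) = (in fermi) 4.347e+10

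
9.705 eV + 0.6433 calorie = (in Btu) 0.002551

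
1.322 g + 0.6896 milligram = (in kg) 0.001323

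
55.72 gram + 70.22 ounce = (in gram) 2046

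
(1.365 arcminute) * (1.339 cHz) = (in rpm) 5.077e-05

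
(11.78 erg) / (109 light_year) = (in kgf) 1.165e-25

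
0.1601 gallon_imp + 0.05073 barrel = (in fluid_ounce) 297.3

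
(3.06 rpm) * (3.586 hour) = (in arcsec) 8.533e+08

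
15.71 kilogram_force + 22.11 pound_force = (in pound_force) 56.74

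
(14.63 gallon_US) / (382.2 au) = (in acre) 2.393e-19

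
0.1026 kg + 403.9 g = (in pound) 1.117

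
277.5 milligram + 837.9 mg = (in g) 1.115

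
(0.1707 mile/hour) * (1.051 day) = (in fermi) 6.929e+18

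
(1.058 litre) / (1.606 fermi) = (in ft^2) 7.091e+12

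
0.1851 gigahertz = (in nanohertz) 1.851e+17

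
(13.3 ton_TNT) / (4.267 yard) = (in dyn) 1.426e+15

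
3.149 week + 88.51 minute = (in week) 3.158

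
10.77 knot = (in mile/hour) 12.39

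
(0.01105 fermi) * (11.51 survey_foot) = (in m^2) 3.877e-17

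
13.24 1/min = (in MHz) 2.207e-07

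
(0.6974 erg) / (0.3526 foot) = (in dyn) 0.06489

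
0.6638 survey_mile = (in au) 7.141e-09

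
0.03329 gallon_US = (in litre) 0.126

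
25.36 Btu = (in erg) 2.676e+11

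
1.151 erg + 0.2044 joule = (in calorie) 0.04885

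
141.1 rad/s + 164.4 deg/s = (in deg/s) 8249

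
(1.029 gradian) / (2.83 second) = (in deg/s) 0.3272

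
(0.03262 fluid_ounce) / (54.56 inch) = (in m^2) 6.961e-07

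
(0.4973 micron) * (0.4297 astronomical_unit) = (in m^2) 3.197e+04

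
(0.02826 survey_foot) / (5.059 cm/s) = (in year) 5.399e-09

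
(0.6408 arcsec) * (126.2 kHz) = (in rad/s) 0.3921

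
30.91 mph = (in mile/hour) 30.91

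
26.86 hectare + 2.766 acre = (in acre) 69.14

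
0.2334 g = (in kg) 0.0002334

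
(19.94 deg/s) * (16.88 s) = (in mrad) 5875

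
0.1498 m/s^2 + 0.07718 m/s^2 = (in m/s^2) 0.227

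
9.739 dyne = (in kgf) 9.931e-06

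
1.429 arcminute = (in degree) 0.02382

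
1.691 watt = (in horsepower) 0.002268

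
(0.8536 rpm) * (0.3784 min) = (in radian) 2.029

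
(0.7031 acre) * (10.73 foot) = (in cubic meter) 9306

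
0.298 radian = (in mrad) 298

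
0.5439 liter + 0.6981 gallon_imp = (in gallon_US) 0.9821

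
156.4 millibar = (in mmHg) 117.3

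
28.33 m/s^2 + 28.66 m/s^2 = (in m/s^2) 56.99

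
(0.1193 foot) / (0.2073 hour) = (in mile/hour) 0.000109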